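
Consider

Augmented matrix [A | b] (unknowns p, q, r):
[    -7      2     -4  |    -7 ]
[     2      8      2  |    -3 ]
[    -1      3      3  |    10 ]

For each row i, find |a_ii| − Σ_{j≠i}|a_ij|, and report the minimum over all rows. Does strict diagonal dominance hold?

row 1: |-7| − (2+4) = 1
row 2: |8| − (2+2) = 4
row 3: |3| − (1+3) = -1
minimum over rows = -1 → not strictly diagonally dominant

-1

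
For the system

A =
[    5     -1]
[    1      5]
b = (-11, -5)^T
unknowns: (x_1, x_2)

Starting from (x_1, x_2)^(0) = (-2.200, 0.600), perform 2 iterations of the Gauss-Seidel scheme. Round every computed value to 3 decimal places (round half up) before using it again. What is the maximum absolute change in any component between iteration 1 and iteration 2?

0.237

Iteration 1:
  x_1 = (-11 - (-1)·0.600) / (5) = -2.080
  x_2 = (-5 - (1)·-2.080) / (5) = -0.584
Iteration 2:
  x_1 = (-11 - (-1)·-0.584) / (5) = -2.317
  x_2 = (-5 - (1)·-2.317) / (5) = -0.537
Change: (-0.237, 0.047) → max |·| = 0.237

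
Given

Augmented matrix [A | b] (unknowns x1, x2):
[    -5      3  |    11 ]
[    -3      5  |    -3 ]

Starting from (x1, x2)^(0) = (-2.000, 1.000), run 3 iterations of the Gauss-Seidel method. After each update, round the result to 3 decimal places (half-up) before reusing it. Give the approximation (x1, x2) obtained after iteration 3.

(-3.689, -2.813)

Iteration 1:
  x1 = (11 - (3)·1.000) / (-5) = -1.600
  x2 = (-3 - (-3)·-1.600) / (5) = -1.560
Iteration 2:
  x1 = (11 - (3)·-1.560) / (-5) = -3.136
  x2 = (-3 - (-3)·-3.136) / (5) = -2.482
Iteration 3:
  x1 = (11 - (3)·-2.482) / (-5) = -3.689
  x2 = (-3 - (-3)·-3.689) / (5) = -2.813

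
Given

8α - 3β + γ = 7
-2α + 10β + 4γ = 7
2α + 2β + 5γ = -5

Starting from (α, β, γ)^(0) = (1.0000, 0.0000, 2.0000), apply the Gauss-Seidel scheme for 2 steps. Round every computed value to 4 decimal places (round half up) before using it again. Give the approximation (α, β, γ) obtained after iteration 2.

Iteration 1:
  α = (7 - (-3)·0.0000 - (1)·2.0000) / (8) = 0.6250
  β = (7 - (-2)·0.6250 - (4)·2.0000) / (10) = 0.0250
  γ = (-5 - (2)·0.6250 - (2)·0.0250) / (5) = -1.2600
Iteration 2:
  α = (7 - (-3)·0.0250 - (1)·-1.2600) / (8) = 1.0419
  β = (7 - (-2)·1.0419 - (4)·-1.2600) / (10) = 1.4124
  γ = (-5 - (2)·1.0419 - (2)·1.4124) / (5) = -1.9817

(1.0419, 1.4124, -1.9817)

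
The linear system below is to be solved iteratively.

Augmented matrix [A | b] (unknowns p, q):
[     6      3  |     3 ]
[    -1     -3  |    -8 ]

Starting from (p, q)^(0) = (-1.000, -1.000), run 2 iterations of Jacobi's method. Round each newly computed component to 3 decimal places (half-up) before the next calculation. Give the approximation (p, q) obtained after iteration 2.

(-1.000, 2.333)

Iteration 1:
  p = (3 - (3)·-1.000) / (6) = 1.000
  q = (-8 - (-1)·-1.000) / (-3) = 3.000
Iteration 2:
  p = (3 - (3)·3.000) / (6) = -1.000
  q = (-8 - (-1)·1.000) / (-3) = 2.333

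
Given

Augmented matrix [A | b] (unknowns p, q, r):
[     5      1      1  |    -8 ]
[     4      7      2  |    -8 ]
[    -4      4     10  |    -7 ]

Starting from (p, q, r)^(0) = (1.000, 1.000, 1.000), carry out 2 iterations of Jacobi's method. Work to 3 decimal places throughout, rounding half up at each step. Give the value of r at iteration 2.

-0.700

Iteration 1:
  p = (-8 - (1)·1.000 - (1)·1.000) / (5) = -2.000
  q = (-8 - (4)·1.000 - (2)·1.000) / (7) = -2.000
  r = (-7 - (-4)·1.000 - (4)·1.000) / (10) = -0.700
Iteration 2:
  p = (-8 - (1)·-2.000 - (1)·-0.700) / (5) = -1.060
  q = (-8 - (4)·-2.000 - (2)·-0.700) / (7) = 0.200
  r = (-7 - (-4)·-2.000 - (4)·-2.000) / (10) = -0.700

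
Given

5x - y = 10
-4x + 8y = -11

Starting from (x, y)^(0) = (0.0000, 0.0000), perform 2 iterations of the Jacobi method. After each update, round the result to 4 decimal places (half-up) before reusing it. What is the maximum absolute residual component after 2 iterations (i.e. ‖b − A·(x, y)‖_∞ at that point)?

1.1000

Iteration 1:
  x = (10 - (-1)·0.0000) / (5) = 2.0000
  y = (-11 - (-4)·0.0000) / (8) = -1.3750
Iteration 2:
  x = (10 - (-1)·-1.3750) / (5) = 1.7250
  y = (-11 - (-4)·2.0000) / (8) = -0.3750
Residual b − A·x = (1.0000, -1.1000); ∞-norm = 1.1000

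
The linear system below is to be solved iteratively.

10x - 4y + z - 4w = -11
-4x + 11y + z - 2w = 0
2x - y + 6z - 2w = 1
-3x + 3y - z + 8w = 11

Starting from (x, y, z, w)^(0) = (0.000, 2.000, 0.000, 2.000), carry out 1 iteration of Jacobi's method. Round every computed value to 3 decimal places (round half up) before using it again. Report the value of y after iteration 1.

Iteration 1:
  x = (-11 - (-4)·2.000 - (1)·0.000 - (-4)·2.000) / (10) = 0.500
  y = (0 - (-4)·0.000 - (1)·0.000 - (-2)·2.000) / (11) = 0.364
  z = (1 - (2)·0.000 - (-1)·2.000 - (-2)·2.000) / (6) = 1.167
  w = (11 - (-3)·0.000 - (3)·2.000 - (-1)·0.000) / (8) = 0.625

0.364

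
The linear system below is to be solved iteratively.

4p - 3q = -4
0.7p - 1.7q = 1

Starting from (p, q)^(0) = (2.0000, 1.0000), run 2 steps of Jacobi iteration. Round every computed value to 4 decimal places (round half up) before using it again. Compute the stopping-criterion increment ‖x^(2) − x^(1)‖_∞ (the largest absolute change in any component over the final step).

0.9265

Iteration 1:
  p = (-4 - (-3)·1.0000) / (4) = -0.2500
  q = (1 - (0.7)·2.0000) / (-1.7) = 0.2353
Iteration 2:
  p = (-4 - (-3)·0.2353) / (4) = -0.8235
  q = (1 - (0.7)·-0.2500) / (-1.7) = -0.6912
Change: (-0.5735, -0.9265) → max |·| = 0.9265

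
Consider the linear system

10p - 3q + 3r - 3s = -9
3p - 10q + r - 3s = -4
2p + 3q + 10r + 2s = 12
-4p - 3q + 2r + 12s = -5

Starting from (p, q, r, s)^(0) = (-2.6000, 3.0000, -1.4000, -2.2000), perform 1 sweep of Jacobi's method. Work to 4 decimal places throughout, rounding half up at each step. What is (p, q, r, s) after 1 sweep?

(-0.2400, 0.1400, 1.2600, -0.3000)

Iteration 1:
  p = (-9 - (-3)·3.0000 - (3)·-1.4000 - (-3)·-2.2000) / (10) = -0.2400
  q = (-4 - (3)·-2.6000 - (1)·-1.4000 - (-3)·-2.2000) / (-10) = 0.1400
  r = (12 - (2)·-2.6000 - (3)·3.0000 - (2)·-2.2000) / (10) = 1.2600
  s = (-5 - (-4)·-2.6000 - (-3)·3.0000 - (2)·-1.4000) / (12) = -0.3000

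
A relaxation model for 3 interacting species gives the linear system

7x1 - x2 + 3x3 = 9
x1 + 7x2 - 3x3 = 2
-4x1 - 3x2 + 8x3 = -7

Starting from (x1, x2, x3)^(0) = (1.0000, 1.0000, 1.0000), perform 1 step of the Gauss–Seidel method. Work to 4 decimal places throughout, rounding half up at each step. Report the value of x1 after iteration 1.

1.0000

Iteration 1:
  x1 = (9 - (-1)·1.0000 - (3)·1.0000) / (7) = 1.0000
  x2 = (2 - (1)·1.0000 - (-3)·1.0000) / (7) = 0.5714
  x3 = (-7 - (-4)·1.0000 - (-3)·0.5714) / (8) = -0.1607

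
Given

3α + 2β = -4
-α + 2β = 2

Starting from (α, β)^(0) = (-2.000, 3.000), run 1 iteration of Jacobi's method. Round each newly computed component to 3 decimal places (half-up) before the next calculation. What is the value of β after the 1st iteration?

0.000

Iteration 1:
  α = (-4 - (2)·3.000) / (3) = -3.333
  β = (2 - (-1)·-2.000) / (2) = 0.000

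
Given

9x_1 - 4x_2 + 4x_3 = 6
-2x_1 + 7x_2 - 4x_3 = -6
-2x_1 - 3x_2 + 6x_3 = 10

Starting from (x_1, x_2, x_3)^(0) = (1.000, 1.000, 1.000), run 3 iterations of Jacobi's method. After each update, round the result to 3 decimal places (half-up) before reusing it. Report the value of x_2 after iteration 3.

0.095

Iteration 1:
  x_1 = (6 - (-4)·1.000 - (4)·1.000) / (9) = 0.667
  x_2 = (-6 - (-2)·1.000 - (-4)·1.000) / (7) = 0.000
  x_3 = (10 - (-2)·1.000 - (-3)·1.000) / (6) = 2.500
Iteration 2:
  x_1 = (6 - (-4)·0.000 - (4)·2.500) / (9) = -0.444
  x_2 = (-6 - (-2)·0.667 - (-4)·2.500) / (7) = 0.762
  x_3 = (10 - (-2)·0.667 - (-3)·0.000) / (6) = 1.889
Iteration 3:
  x_1 = (6 - (-4)·0.762 - (4)·1.889) / (9) = 0.166
  x_2 = (-6 - (-2)·-0.444 - (-4)·1.889) / (7) = 0.095
  x_3 = (10 - (-2)·-0.444 - (-3)·0.762) / (6) = 1.900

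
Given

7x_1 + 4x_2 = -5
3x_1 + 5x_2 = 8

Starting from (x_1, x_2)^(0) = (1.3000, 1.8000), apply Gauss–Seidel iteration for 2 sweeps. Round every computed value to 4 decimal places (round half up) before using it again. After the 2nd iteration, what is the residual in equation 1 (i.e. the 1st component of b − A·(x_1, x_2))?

Iteration 1:
  x_1 = (-5 - (4)·1.8000) / (7) = -1.7429
  x_2 = (8 - (3)·-1.7429) / (5) = 2.6457
Iteration 2:
  x_1 = (-5 - (4)·2.6457) / (7) = -2.2261
  x_2 = (8 - (3)·-2.2261) / (5) = 2.9357
Residual b − A·x = (-1.1601, -0.0002)

-1.1601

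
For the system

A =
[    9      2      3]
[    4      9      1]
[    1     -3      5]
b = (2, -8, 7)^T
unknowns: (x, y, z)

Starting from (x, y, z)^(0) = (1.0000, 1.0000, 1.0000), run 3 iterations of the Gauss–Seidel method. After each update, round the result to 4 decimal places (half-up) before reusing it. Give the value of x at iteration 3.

Iteration 1:
  x = (2 - (2)·1.0000 - (3)·1.0000) / (9) = -0.3333
  y = (-8 - (4)·-0.3333 - (1)·1.0000) / (9) = -0.8519
  z = (7 - (1)·-0.3333 - (-3)·-0.8519) / (5) = 0.9555
Iteration 2:
  x = (2 - (2)·-0.8519 - (3)·0.9555) / (9) = 0.0930
  y = (-8 - (4)·0.0930 - (1)·0.9555) / (9) = -1.0364
  z = (7 - (1)·0.0930 - (-3)·-1.0364) / (5) = 0.7596
Iteration 3:
  x = (2 - (2)·-1.0364 - (3)·0.7596) / (9) = 0.1993
  y = (-8 - (4)·0.1993 - (1)·0.7596) / (9) = -1.0619
  z = (7 - (1)·0.1993 - (-3)·-1.0619) / (5) = 0.7230

0.1993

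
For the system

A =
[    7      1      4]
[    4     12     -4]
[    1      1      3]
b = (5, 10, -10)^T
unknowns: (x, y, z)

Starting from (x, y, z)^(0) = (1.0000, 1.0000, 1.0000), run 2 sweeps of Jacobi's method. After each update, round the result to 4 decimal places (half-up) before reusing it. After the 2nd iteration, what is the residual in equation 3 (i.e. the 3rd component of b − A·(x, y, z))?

-1.5477

Iteration 1:
  x = (5 - (1)·1.0000 - (4)·1.0000) / (7) = 0.0000
  y = (10 - (4)·1.0000 - (-4)·1.0000) / (12) = 0.8333
  z = (-10 - (1)·1.0000 - (1)·1.0000) / (3) = -4.0000
Iteration 2:
  x = (5 - (1)·0.8333 - (4)·-4.0000) / (7) = 2.8810
  y = (10 - (4)·0.0000 - (-4)·-4.0000) / (12) = -0.5000
  z = (-10 - (1)·0.0000 - (1)·0.8333) / (3) = -3.6111
Residual b − A·x = (-0.2226, -9.9684, -1.5477)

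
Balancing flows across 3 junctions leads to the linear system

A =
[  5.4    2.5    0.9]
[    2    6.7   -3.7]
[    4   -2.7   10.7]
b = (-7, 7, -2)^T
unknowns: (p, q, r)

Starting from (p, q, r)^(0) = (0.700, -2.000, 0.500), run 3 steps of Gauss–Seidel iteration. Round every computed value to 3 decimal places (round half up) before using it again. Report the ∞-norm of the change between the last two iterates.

0.467

Iteration 1:
  p = (-7 - (2.5)·-2.000 - (0.9)·0.500) / (5.4) = -0.454
  q = (7 - (2)·-0.454 - (-3.7)·0.500) / (6.7) = 1.456
  r = (-2 - (4)·-0.454 - (-2.7)·1.456) / (10.7) = 0.350
Iteration 2:
  p = (-7 - (2.5)·1.456 - (0.9)·0.350) / (5.4) = -2.029
  q = (7 - (2)·-2.029 - (-3.7)·0.350) / (6.7) = 1.844
  r = (-2 - (4)·-2.029 - (-2.7)·1.844) / (10.7) = 1.037
Iteration 3:
  p = (-7 - (2.5)·1.844 - (0.9)·1.037) / (5.4) = -2.323
  q = (7 - (2)·-2.323 - (-3.7)·1.037) / (6.7) = 2.311
  r = (-2 - (4)·-2.323 - (-2.7)·2.311) / (10.7) = 1.265
Change: (-0.294, 0.467, 0.228) → max |·| = 0.467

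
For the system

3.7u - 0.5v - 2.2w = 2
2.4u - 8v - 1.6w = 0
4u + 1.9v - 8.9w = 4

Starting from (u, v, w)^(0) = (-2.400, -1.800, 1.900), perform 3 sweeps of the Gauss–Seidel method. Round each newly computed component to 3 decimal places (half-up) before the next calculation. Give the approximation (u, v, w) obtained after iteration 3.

(0.493, 0.171, -0.191)

Iteration 1:
  u = (2 - (-0.5)·-1.800 - (-2.2)·1.900) / (3.7) = 1.427
  v = (0 - (2.4)·1.427 - (-1.6)·1.900) / (-8) = 0.048
  w = (4 - (4)·1.427 - (1.9)·0.048) / (-8.9) = 0.202
Iteration 2:
  u = (2 - (-0.5)·0.048 - (-2.2)·0.202) / (3.7) = 0.667
  v = (0 - (2.4)·0.667 - (-1.6)·0.202) / (-8) = 0.160
  w = (4 - (4)·0.667 - (1.9)·0.160) / (-8.9) = -0.116
Iteration 3:
  u = (2 - (-0.5)·0.160 - (-2.2)·-0.116) / (3.7) = 0.493
  v = (0 - (2.4)·0.493 - (-1.6)·-0.116) / (-8) = 0.171
  w = (4 - (4)·0.493 - (1.9)·0.171) / (-8.9) = -0.191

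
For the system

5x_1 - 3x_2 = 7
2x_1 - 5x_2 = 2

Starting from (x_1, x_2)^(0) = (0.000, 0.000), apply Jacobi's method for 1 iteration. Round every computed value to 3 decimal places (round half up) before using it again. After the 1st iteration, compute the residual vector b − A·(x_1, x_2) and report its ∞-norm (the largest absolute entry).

2.800

Iteration 1:
  x_1 = (7 - (-3)·0.000) / (5) = 1.400
  x_2 = (2 - (2)·0.000) / (-5) = -0.400
Residual b − A·x = (-1.200, -2.800); ∞-norm = 2.800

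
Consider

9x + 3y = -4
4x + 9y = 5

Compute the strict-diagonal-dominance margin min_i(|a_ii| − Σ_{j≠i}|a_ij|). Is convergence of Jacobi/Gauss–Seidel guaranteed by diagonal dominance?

5

row 1: |9| − (3) = 6
row 2: |9| − (4) = 5
minimum over rows = 5 → strictly diagonally dominant (convergence guaranteed)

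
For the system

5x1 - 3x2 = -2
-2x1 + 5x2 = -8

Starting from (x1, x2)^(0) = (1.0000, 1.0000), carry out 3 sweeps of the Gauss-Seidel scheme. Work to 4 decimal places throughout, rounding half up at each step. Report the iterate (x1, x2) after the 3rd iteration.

(-1.6749, -2.2700)

Iteration 1:
  x1 = (-2 - (-3)·1.0000) / (5) = 0.2000
  x2 = (-8 - (-2)·0.2000) / (5) = -1.5200
Iteration 2:
  x1 = (-2 - (-3)·-1.5200) / (5) = -1.3120
  x2 = (-8 - (-2)·-1.3120) / (5) = -2.1248
Iteration 3:
  x1 = (-2 - (-3)·-2.1248) / (5) = -1.6749
  x2 = (-8 - (-2)·-1.6749) / (5) = -2.2700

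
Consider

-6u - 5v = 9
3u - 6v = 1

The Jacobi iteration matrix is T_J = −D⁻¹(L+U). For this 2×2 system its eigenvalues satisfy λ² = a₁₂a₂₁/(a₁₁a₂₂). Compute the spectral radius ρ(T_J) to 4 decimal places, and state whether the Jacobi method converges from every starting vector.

a₁₂a₂₁/(a₁₁a₂₂) = (-5)·(3) / ((-6)·(-6)) = -0.416667
ρ = √|-0.416667| = √0.416667 = 0.6455
ρ < 1, so Jacobi converges

0.6455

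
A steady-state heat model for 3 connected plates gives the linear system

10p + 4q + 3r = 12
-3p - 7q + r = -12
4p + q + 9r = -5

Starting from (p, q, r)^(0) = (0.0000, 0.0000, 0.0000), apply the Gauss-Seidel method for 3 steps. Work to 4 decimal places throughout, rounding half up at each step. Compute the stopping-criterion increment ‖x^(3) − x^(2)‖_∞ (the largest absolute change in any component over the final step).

Iteration 1:
  p = (12 - (4)·0.0000 - (3)·0.0000) / (10) = 1.2000
  q = (-12 - (-3)·1.2000 - (1)·0.0000) / (-7) = 1.2000
  r = (-5 - (4)·1.2000 - (1)·1.2000) / (9) = -1.2222
Iteration 2:
  p = (12 - (4)·1.2000 - (3)·-1.2222) / (10) = 1.0867
  q = (-12 - (-3)·1.0867 - (1)·-1.2222) / (-7) = 1.0740
  r = (-5 - (4)·1.0867 - (1)·1.0740) / (9) = -1.1579
Iteration 3:
  p = (12 - (4)·1.0740 - (3)·-1.1579) / (10) = 1.1178
  q = (-12 - (-3)·1.1178 - (1)·-1.1579) / (-7) = 1.0698
  r = (-5 - (4)·1.1178 - (1)·1.0698) / (9) = -1.1712
Change: (0.0311, -0.0042, -0.0133) → max |·| = 0.0311

0.0311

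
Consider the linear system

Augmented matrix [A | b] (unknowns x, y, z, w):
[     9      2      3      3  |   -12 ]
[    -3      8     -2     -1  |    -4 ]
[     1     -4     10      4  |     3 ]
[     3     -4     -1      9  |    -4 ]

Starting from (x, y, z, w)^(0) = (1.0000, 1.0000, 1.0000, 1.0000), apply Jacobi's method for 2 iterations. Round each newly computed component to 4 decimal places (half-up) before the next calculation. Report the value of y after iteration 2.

Iteration 1:
  x = (-12 - (2)·1.0000 - (3)·1.0000 - (3)·1.0000) / (9) = -2.2222
  y = (-4 - (-3)·1.0000 - (-2)·1.0000 - (-1)·1.0000) / (8) = 0.2500
  z = (3 - (1)·1.0000 - (-4)·1.0000 - (4)·1.0000) / (10) = 0.2000
  w = (-4 - (3)·1.0000 - (-4)·1.0000 - (-1)·1.0000) / (9) = -0.2222
Iteration 2:
  x = (-12 - (2)·0.2500 - (3)·0.2000 - (3)·-0.2222) / (9) = -1.3815
  y = (-4 - (-3)·-2.2222 - (-2)·0.2000 - (-1)·-0.2222) / (8) = -1.3111
  z = (3 - (1)·-2.2222 - (-4)·0.2500 - (4)·-0.2222) / (10) = 0.7111
  w = (-4 - (3)·-2.2222 - (-4)·0.2500 - (-1)·0.2000) / (9) = 0.4296

-1.3111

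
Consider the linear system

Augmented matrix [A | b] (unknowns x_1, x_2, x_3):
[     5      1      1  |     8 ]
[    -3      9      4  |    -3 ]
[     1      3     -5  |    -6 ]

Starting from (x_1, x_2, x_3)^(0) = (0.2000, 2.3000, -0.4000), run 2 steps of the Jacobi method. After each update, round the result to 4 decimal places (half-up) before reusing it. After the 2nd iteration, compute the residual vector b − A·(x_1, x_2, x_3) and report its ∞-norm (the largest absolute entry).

Iteration 1:
  x_1 = (8 - (1)·2.3000 - (1)·-0.4000) / (5) = 1.2200
  x_2 = (-3 - (-3)·0.2000 - (4)·-0.4000) / (9) = -0.0889
  x_3 = (-6 - (1)·0.2000 - (3)·2.3000) / (-5) = 2.6200
Iteration 2:
  x_1 = (8 - (1)·-0.0889 - (1)·2.6200) / (5) = 1.0938
  x_2 = (-3 - (-3)·1.2200 - (4)·2.6200) / (9) = -1.0911
  x_3 = (-6 - (1)·1.2200 - (3)·-0.0889) / (-5) = 1.3907
Residual b − A·x = (2.2314, 4.5385, 3.1330); ∞-norm = 4.5385

4.5385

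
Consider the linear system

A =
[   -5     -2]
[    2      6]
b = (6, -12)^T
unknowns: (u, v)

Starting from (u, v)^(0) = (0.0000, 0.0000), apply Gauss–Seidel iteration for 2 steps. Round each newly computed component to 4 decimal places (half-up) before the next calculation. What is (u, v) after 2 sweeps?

Iteration 1:
  u = (6 - (-2)·0.0000) / (-5) = -1.2000
  v = (-12 - (2)·-1.2000) / (6) = -1.6000
Iteration 2:
  u = (6 - (-2)·-1.6000) / (-5) = -0.5600
  v = (-12 - (2)·-0.5600) / (6) = -1.8133

(-0.5600, -1.8133)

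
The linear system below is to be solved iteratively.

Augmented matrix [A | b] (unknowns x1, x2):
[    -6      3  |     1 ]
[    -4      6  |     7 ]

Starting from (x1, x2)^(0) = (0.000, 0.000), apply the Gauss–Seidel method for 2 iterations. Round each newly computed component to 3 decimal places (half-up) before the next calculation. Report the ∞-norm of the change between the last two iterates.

0.528

Iteration 1:
  x1 = (1 - (3)·0.000) / (-6) = -0.167
  x2 = (7 - (-4)·-0.167) / (6) = 1.055
Iteration 2:
  x1 = (1 - (3)·1.055) / (-6) = 0.361
  x2 = (7 - (-4)·0.361) / (6) = 1.407
Change: (0.528, 0.352) → max |·| = 0.528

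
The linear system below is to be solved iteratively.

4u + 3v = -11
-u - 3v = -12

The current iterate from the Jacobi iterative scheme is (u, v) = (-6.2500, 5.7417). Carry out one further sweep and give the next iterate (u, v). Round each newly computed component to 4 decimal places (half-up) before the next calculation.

(-7.0563, 6.0833)

One sweep:
  u = (-11 - (3)·5.7417) / (4) = -7.0563
  v = (-12 - (-1)·-6.2500) / (-3) = 6.0833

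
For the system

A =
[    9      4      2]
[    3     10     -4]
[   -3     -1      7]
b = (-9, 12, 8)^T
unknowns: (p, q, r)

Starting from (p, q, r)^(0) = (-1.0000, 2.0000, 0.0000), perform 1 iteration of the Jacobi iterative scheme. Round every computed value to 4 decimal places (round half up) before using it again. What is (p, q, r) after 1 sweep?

Iteration 1:
  p = (-9 - (4)·2.0000 - (2)·0.0000) / (9) = -1.8889
  q = (12 - (3)·-1.0000 - (-4)·0.0000) / (10) = 1.5000
  r = (8 - (-3)·-1.0000 - (-1)·2.0000) / (7) = 1.0000

(-1.8889, 1.5000, 1.0000)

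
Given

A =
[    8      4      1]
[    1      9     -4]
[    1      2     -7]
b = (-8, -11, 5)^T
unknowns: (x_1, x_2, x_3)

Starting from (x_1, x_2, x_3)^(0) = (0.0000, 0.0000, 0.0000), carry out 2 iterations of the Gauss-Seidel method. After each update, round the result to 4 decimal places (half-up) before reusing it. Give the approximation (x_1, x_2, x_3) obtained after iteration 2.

(-0.2976, -1.7112, -1.2457)

Iteration 1:
  x_1 = (-8 - (4)·0.0000 - (1)·0.0000) / (8) = -1.0000
  x_2 = (-11 - (1)·-1.0000 - (-4)·0.0000) / (9) = -1.1111
  x_3 = (5 - (1)·-1.0000 - (2)·-1.1111) / (-7) = -1.1746
Iteration 2:
  x_1 = (-8 - (4)·-1.1111 - (1)·-1.1746) / (8) = -0.2976
  x_2 = (-11 - (1)·-0.2976 - (-4)·-1.1746) / (9) = -1.7112
  x_3 = (5 - (1)·-0.2976 - (2)·-1.7112) / (-7) = -1.2457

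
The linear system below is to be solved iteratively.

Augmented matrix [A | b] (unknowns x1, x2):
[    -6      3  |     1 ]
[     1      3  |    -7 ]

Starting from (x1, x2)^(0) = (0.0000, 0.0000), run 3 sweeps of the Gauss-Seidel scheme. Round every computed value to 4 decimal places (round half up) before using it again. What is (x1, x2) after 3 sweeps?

Iteration 1:
  x1 = (1 - (3)·0.0000) / (-6) = -0.1667
  x2 = (-7 - (1)·-0.1667) / (3) = -2.2778
Iteration 2:
  x1 = (1 - (3)·-2.2778) / (-6) = -1.3056
  x2 = (-7 - (1)·-1.3056) / (3) = -1.8981
Iteration 3:
  x1 = (1 - (3)·-1.8981) / (-6) = -1.1157
  x2 = (-7 - (1)·-1.1157) / (3) = -1.9614

(-1.1157, -1.9614)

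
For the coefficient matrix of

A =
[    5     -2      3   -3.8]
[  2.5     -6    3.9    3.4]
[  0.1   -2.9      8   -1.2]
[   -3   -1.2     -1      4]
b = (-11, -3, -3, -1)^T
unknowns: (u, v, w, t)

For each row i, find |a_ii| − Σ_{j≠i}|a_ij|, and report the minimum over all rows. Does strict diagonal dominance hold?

-3.8

row 1: |5| − (2+3+3.8) = -3.8
row 2: |-6| − (2.5+3.9+3.4) = -3.8
row 3: |8| − (0.1+2.9+1.2) = 3.8
row 4: |4| − (3+1.2+1) = -1.2
minimum over rows = -3.8 → not strictly diagonally dominant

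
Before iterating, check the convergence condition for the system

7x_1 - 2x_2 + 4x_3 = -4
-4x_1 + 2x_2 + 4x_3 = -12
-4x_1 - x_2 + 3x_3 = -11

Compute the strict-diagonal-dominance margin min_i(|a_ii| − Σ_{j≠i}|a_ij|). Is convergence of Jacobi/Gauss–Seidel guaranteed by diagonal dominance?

row 1: |7| − (2+4) = 1
row 2: |2| − (4+4) = -6
row 3: |3| − (4+1) = -2
minimum over rows = -6 → not strictly diagonally dominant

-6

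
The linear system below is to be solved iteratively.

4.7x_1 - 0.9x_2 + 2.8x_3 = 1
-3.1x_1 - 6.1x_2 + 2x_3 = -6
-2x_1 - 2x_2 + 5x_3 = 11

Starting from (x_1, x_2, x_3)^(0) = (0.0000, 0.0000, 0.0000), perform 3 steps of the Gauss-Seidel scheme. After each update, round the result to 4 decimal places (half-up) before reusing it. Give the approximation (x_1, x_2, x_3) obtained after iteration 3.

(-0.9292, 2.3427, 2.7654)

Iteration 1:
  x_1 = (1 - (-0.9)·0.0000 - (2.8)·0.0000) / (4.7) = 0.2128
  x_2 = (-6 - (-3.1)·0.2128 - (2)·0.0000) / (-6.1) = 0.8755
  x_3 = (11 - (-2)·0.2128 - (-2)·0.8755) / (5) = 2.6353
Iteration 2:
  x_1 = (1 - (-0.9)·0.8755 - (2.8)·2.6353) / (4.7) = -1.1896
  x_2 = (-6 - (-3.1)·-1.1896 - (2)·2.6353) / (-6.1) = 2.4522
  x_3 = (11 - (-2)·-1.1896 - (-2)·2.4522) / (5) = 2.7050
Iteration 3:
  x_1 = (1 - (-0.9)·2.4522 - (2.8)·2.7050) / (4.7) = -0.9292
  x_2 = (-6 - (-3.1)·-0.9292 - (2)·2.7050) / (-6.1) = 2.3427
  x_3 = (11 - (-2)·-0.9292 - (-2)·2.3427) / (5) = 2.7654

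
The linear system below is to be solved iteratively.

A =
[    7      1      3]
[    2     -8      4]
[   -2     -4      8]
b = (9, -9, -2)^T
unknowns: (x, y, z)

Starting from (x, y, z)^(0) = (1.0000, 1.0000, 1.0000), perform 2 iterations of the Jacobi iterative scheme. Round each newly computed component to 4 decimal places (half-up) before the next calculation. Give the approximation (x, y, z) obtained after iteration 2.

(0.8036, 1.5536, 0.8661)

Iteration 1:
  x = (9 - (1)·1.0000 - (3)·1.0000) / (7) = 0.7143
  y = (-9 - (2)·1.0000 - (4)·1.0000) / (-8) = 1.8750
  z = (-2 - (-2)·1.0000 - (-4)·1.0000) / (8) = 0.5000
Iteration 2:
  x = (9 - (1)·1.8750 - (3)·0.5000) / (7) = 0.8036
  y = (-9 - (2)·0.7143 - (4)·0.5000) / (-8) = 1.5536
  z = (-2 - (-2)·0.7143 - (-4)·1.8750) / (8) = 0.8661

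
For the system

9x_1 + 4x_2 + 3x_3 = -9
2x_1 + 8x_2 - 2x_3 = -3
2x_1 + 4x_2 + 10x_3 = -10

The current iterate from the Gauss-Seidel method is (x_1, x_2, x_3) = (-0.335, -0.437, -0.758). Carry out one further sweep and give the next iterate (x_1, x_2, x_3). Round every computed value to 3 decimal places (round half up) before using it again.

(-0.553, -0.426, -0.719)

One sweep:
  x_1 = (-9 - (4)·-0.437 - (3)·-0.758) / (9) = -0.553
  x_2 = (-3 - (2)·-0.553 - (-2)·-0.758) / (8) = -0.426
  x_3 = (-10 - (2)·-0.553 - (4)·-0.426) / (10) = -0.719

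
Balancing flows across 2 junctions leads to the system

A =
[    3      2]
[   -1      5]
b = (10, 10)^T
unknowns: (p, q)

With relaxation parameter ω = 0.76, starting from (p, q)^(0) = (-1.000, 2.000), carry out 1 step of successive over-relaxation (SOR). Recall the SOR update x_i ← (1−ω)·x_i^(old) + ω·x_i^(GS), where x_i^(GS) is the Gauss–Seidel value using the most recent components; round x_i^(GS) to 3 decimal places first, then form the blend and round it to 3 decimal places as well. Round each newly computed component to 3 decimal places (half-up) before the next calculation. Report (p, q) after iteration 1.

Iteration 1:
  p: GS value = (10 - (2)·2.000) / (3) = 2.000;  p ← (1−ω)·-1.000 + ω·2.000 = 1.280
  q: GS value = (10 - (-1)·1.280) / (5) = 2.256;  q ← (1−ω)·2.000 + ω·2.256 = 2.195

(1.280, 2.195)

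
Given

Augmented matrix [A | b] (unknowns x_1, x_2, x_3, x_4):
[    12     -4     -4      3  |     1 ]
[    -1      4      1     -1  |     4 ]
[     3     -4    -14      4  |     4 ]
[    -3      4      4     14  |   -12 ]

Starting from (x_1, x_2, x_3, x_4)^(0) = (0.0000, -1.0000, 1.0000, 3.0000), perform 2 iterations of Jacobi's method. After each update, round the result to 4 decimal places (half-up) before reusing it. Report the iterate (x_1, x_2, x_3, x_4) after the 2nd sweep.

Iteration 1:
  x_1 = (1 - (-4)·-1.0000 - (-4)·1.0000 - (3)·3.0000) / (12) = -0.6667
  x_2 = (4 - (-1)·0.0000 - (1)·1.0000 - (-1)·3.0000) / (4) = 1.5000
  x_3 = (4 - (3)·0.0000 - (-4)·-1.0000 - (4)·3.0000) / (-14) = 0.8571
  x_4 = (-12 - (-3)·0.0000 - (4)·-1.0000 - (4)·1.0000) / (14) = -0.8571
Iteration 2:
  x_1 = (1 - (-4)·1.5000 - (-4)·0.8571 - (3)·-0.8571) / (12) = 1.0833
  x_2 = (4 - (-1)·-0.6667 - (1)·0.8571 - (-1)·-0.8571) / (4) = 0.4048
  x_3 = (4 - (3)·-0.6667 - (-4)·1.5000 - (4)·-0.8571) / (-14) = -1.1020
  x_4 = (-12 - (-3)·-0.6667 - (4)·1.5000 - (4)·0.8571) / (14) = -1.6735

(1.0833, 0.4048, -1.1020, -1.6735)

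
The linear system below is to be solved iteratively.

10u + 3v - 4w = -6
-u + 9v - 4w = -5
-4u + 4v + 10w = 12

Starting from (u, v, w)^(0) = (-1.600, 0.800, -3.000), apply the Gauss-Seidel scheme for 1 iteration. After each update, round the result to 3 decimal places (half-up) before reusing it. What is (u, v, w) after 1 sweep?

(-2.040, -2.116, 1.230)

Iteration 1:
  u = (-6 - (3)·0.800 - (-4)·-3.000) / (10) = -2.040
  v = (-5 - (-1)·-2.040 - (-4)·-3.000) / (9) = -2.116
  w = (12 - (-4)·-2.040 - (4)·-2.116) / (10) = 1.230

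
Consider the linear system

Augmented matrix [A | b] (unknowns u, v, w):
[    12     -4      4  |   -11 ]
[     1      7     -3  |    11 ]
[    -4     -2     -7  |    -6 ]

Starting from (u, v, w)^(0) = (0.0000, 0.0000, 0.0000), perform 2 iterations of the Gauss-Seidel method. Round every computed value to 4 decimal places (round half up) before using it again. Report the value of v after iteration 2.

2.0473

Iteration 1:
  u = (-11 - (-4)·0.0000 - (4)·0.0000) / (12) = -0.9167
  v = (11 - (1)·-0.9167 - (-3)·0.0000) / (7) = 1.7024
  w = (-6 - (-4)·-0.9167 - (-2)·1.7024) / (-7) = 0.8946
Iteration 2:
  u = (-11 - (-4)·1.7024 - (4)·0.8946) / (12) = -0.6474
  v = (11 - (1)·-0.6474 - (-3)·0.8946) / (7) = 2.0473
  w = (-6 - (-4)·-0.6474 - (-2)·2.0473) / (-7) = 0.6421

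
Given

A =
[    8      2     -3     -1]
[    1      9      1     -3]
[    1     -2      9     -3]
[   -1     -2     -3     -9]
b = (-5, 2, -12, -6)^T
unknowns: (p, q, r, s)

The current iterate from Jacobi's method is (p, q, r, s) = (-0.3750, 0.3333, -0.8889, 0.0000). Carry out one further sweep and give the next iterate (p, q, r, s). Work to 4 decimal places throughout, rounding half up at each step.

One sweep:
  p = (-5 - (2)·0.3333 - (-3)·-0.8889 - (-1)·0.0000) / (8) = -1.0417
  q = (2 - (1)·-0.3750 - (1)·-0.8889 - (-3)·0.0000) / (9) = 0.3627
  r = (-12 - (1)·-0.3750 - (-2)·0.3333 - (-3)·0.0000) / (9) = -1.2176
  s = (-6 - (-1)·-0.3750 - (-2)·0.3333 - (-3)·-0.8889) / (-9) = 0.9306

(-1.0417, 0.3627, -1.2176, 0.9306)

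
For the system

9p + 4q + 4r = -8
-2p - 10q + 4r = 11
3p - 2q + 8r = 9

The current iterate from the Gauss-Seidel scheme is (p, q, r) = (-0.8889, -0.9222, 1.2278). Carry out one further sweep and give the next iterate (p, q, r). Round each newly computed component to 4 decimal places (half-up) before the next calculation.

(-1.0247, -0.4039, 1.4083)

One sweep:
  p = (-8 - (4)·-0.9222 - (4)·1.2278) / (9) = -1.0247
  q = (11 - (-2)·-1.0247 - (4)·1.2278) / (-10) = -0.4039
  r = (9 - (3)·-1.0247 - (-2)·-0.4039) / (8) = 1.4083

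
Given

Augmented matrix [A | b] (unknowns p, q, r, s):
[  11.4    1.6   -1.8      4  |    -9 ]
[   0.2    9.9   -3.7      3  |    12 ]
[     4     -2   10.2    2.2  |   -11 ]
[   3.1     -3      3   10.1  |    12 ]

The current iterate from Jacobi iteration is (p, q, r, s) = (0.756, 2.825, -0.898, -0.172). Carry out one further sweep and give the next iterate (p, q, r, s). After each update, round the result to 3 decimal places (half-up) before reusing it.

One sweep:
  p = (-9 - (1.6)·2.825 - (-1.8)·-0.898 - (4)·-0.172) / (11.4) = -1.267
  q = (12 - (0.2)·0.756 - (-3.7)·-0.898 - (3)·-0.172) / (9.9) = 0.913
  r = (-11 - (4)·0.756 - (-2)·2.825 - (2.2)·-0.172) / (10.2) = -0.784
  s = (12 - (3.1)·0.756 - (-3)·2.825 - (3)·-0.898) / (10.1) = 2.062

(-1.267, 0.913, -0.784, 2.062)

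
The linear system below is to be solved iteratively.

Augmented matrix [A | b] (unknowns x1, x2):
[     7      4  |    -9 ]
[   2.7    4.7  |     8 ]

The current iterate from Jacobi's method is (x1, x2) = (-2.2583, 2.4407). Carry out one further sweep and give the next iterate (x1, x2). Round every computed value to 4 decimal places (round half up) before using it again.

One sweep:
  x1 = (-9 - (4)·2.4407) / (7) = -2.6804
  x2 = (8 - (2.7)·-2.2583) / (4.7) = 2.9994

(-2.6804, 2.9994)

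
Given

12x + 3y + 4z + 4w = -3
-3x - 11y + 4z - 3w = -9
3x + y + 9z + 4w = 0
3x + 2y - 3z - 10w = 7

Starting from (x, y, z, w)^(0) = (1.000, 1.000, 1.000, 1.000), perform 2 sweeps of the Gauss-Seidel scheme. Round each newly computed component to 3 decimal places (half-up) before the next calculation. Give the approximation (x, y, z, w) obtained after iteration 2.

(-0.244, 1.019, 0.300, -0.659)

Iteration 1:
  x = (-3 - (3)·1.000 - (4)·1.000 - (4)·1.000) / (12) = -1.167
  y = (-9 - (-3)·-1.167 - (4)·1.000 - (-3)·1.000) / (-11) = 1.227
  z = (0 - (3)·-1.167 - (1)·1.227 - (4)·1.000) / (9) = -0.192
  w = (7 - (3)·-1.167 - (2)·1.227 - (-3)·-0.192) / (-10) = -0.747
Iteration 2:
  x = (-3 - (3)·1.227 - (4)·-0.192 - (4)·-0.747) / (12) = -0.244
  y = (-9 - (-3)·-0.244 - (4)·-0.192 - (-3)·-0.747) / (-11) = 1.019
  z = (0 - (3)·-0.244 - (1)·1.019 - (4)·-0.747) / (9) = 0.300
  w = (7 - (3)·-0.244 - (2)·1.019 - (-3)·0.300) / (-10) = -0.659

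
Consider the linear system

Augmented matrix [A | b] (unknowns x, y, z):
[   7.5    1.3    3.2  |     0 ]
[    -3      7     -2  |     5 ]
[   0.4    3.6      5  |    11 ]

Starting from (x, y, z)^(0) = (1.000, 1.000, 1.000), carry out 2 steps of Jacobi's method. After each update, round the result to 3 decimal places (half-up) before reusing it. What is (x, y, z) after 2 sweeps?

(-0.845, 0.857, 1.219)

Iteration 1:
  x = (0 - (1.3)·1.000 - (3.2)·1.000) / (7.5) = -0.600
  y = (5 - (-3)·1.000 - (-2)·1.000) / (7) = 1.429
  z = (11 - (0.4)·1.000 - (3.6)·1.000) / (5) = 1.400
Iteration 2:
  x = (0 - (1.3)·1.429 - (3.2)·1.400) / (7.5) = -0.845
  y = (5 - (-3)·-0.600 - (-2)·1.400) / (7) = 0.857
  z = (11 - (0.4)·-0.600 - (3.6)·1.429) / (5) = 1.219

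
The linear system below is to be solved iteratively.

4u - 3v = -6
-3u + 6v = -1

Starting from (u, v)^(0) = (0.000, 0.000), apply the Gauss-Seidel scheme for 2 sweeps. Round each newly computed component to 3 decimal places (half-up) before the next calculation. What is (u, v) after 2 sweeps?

(-2.188, -1.261)

Iteration 1:
  u = (-6 - (-3)·0.000) / (4) = -1.500
  v = (-1 - (-3)·-1.500) / (6) = -0.917
Iteration 2:
  u = (-6 - (-3)·-0.917) / (4) = -2.188
  v = (-1 - (-3)·-2.188) / (6) = -1.261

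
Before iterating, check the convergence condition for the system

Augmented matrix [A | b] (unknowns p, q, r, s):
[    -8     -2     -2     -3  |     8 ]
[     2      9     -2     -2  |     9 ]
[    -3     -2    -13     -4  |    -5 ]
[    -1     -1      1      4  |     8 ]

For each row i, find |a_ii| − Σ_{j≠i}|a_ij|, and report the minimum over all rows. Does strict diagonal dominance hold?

row 1: |-8| − (2+2+3) = 1
row 2: |9| − (2+2+2) = 3
row 3: |-13| − (3+2+4) = 4
row 4: |4| − (1+1+1) = 1
minimum over rows = 1 → strictly diagonally dominant (convergence guaranteed)

1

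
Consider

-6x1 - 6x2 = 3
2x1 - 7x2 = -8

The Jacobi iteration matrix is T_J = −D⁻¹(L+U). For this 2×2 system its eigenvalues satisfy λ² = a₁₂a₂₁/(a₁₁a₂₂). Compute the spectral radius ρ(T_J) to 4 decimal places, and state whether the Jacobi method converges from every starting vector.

a₁₂a₂₁/(a₁₁a₂₂) = (-6)·(2) / ((-6)·(-7)) = -0.285714
ρ = √|-0.285714| = √0.285714 = 0.5345
ρ < 1, so Jacobi converges

0.5345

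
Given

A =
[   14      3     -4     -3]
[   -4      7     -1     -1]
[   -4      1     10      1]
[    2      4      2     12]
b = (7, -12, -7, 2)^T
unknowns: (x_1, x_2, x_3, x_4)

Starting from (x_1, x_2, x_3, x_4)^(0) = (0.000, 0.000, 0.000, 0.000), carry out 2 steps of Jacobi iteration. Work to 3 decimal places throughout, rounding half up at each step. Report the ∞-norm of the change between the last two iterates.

Iteration 1:
  x_1 = (7 - (3)·0.000 - (-4)·0.000 - (-3)·0.000) / (14) = 0.500
  x_2 = (-12 - (-4)·0.000 - (-1)·0.000 - (-1)·0.000) / (7) = -1.714
  x_3 = (-7 - (-4)·0.000 - (1)·0.000 - (1)·0.000) / (10) = -0.700
  x_4 = (2 - (2)·0.000 - (4)·0.000 - (2)·0.000) / (12) = 0.167
Iteration 2:
  x_1 = (7 - (3)·-1.714 - (-4)·-0.700 - (-3)·0.167) / (14) = 0.703
  x_2 = (-12 - (-4)·0.500 - (-1)·-0.700 - (-1)·0.167) / (7) = -1.505
  x_3 = (-7 - (-4)·0.500 - (1)·-1.714 - (1)·0.167) / (10) = -0.345
  x_4 = (2 - (2)·0.500 - (4)·-1.714 - (2)·-0.700) / (12) = 0.771
Change: (0.203, 0.209, 0.355, 0.604) → max |·| = 0.604

0.604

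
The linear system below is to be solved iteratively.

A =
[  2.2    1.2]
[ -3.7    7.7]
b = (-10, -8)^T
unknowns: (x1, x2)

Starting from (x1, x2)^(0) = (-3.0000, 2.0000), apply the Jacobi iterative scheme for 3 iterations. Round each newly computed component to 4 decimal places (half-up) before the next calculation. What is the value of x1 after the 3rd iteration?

-2.5014

Iteration 1:
  x1 = (-10 - (1.2)·2.0000) / (2.2) = -5.6364
  x2 = (-8 - (-3.7)·-3.0000) / (7.7) = -2.4805
Iteration 2:
  x1 = (-10 - (1.2)·-2.4805) / (2.2) = -3.1925
  x2 = (-8 - (-3.7)·-5.6364) / (7.7) = -3.7474
Iteration 3:
  x1 = (-10 - (1.2)·-3.7474) / (2.2) = -2.5014
  x2 = (-8 - (-3.7)·-3.1925) / (7.7) = -2.5730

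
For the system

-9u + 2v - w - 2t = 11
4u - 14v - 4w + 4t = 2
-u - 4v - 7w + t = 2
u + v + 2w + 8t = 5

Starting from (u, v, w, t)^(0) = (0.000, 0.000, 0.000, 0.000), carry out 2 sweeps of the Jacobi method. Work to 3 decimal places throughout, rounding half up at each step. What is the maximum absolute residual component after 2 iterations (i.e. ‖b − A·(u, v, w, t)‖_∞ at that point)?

1.009

Iteration 1:
  u = (11 - (2)·0.000 - (-1)·0.000 - (-2)·0.000) / (-9) = -1.222
  v = (2 - (4)·0.000 - (-4)·0.000 - (4)·0.000) / (-14) = -0.143
  w = (2 - (-1)·0.000 - (-4)·0.000 - (1)·0.000) / (-7) = -0.286
  t = (5 - (1)·0.000 - (1)·0.000 - (2)·0.000) / (8) = 0.625
Iteration 2:
  u = (11 - (2)·-0.143 - (-1)·-0.286 - (-2)·0.625) / (-9) = -1.361
  v = (2 - (4)·-1.222 - (-4)·-0.286 - (4)·0.625) / (-14) = -0.232
  w = (2 - (-1)·-1.222 - (-4)·-0.143 - (1)·0.625) / (-7) = 0.060
  t = (5 - (1)·-1.222 - (1)·-0.143 - (2)·-0.286) / (8) = 0.867
Residual b − A·x = (1.009, 0.968, -0.736, -0.463); ∞-norm = 1.009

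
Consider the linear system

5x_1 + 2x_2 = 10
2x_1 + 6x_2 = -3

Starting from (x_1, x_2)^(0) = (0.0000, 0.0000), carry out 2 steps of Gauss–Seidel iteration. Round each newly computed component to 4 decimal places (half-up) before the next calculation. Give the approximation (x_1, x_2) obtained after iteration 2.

(2.4667, -1.3222)

Iteration 1:
  x_1 = (10 - (2)·0.0000) / (5) = 2.0000
  x_2 = (-3 - (2)·2.0000) / (6) = -1.1667
Iteration 2:
  x_1 = (10 - (2)·-1.1667) / (5) = 2.4667
  x_2 = (-3 - (2)·2.4667) / (6) = -1.3222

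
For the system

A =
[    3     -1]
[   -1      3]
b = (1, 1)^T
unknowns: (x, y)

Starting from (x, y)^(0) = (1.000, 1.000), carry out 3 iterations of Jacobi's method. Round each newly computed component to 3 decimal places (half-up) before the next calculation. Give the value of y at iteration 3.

0.519

Iteration 1:
  x = (1 - (-1)·1.000) / (3) = 0.667
  y = (1 - (-1)·1.000) / (3) = 0.667
Iteration 2:
  x = (1 - (-1)·0.667) / (3) = 0.556
  y = (1 - (-1)·0.667) / (3) = 0.556
Iteration 3:
  x = (1 - (-1)·0.556) / (3) = 0.519
  y = (1 - (-1)·0.556) / (3) = 0.519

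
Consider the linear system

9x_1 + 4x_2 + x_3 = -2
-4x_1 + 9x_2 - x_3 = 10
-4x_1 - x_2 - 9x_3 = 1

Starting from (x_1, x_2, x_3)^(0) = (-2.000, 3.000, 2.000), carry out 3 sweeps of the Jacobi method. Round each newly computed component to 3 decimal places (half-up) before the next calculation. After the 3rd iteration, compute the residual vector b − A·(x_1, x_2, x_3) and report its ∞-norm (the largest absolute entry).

Iteration 1:
  x_1 = (-2 - (4)·3.000 - (1)·2.000) / (9) = -1.778
  x_2 = (10 - (-4)·-2.000 - (-1)·2.000) / (9) = 0.444
  x_3 = (1 - (-4)·-2.000 - (-1)·3.000) / (-9) = 0.444
Iteration 2:
  x_1 = (-2 - (4)·0.444 - (1)·0.444) / (9) = -0.469
  x_2 = (10 - (-4)·-1.778 - (-1)·0.444) / (9) = 0.370
  x_3 = (1 - (-4)·-1.778 - (-1)·0.444) / (-9) = 0.630
Iteration 3:
  x_1 = (-2 - (4)·0.370 - (1)·0.630) / (9) = -0.457
  x_2 = (10 - (-4)·-0.469 - (-1)·0.630) / (9) = 0.973
  x_3 = (1 - (-4)·-0.469 - (-1)·0.370) / (-9) = 0.056
Residual b − A·x = (-1.835, -0.529, 0.649); ∞-norm = 1.835

1.835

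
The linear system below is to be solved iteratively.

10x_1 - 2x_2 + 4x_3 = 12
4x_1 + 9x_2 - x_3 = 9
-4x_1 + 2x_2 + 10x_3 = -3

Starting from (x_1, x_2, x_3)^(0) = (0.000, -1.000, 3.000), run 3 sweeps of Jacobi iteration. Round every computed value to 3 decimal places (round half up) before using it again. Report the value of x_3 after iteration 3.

Iteration 1:
  x_1 = (12 - (-2)·-1.000 - (4)·3.000) / (10) = -0.200
  x_2 = (9 - (4)·0.000 - (-1)·3.000) / (9) = 1.333
  x_3 = (-3 - (-4)·0.000 - (2)·-1.000) / (10) = -0.100
Iteration 2:
  x_1 = (12 - (-2)·1.333 - (4)·-0.100) / (10) = 1.507
  x_2 = (9 - (4)·-0.200 - (-1)·-0.100) / (9) = 1.078
  x_3 = (-3 - (-4)·-0.200 - (2)·1.333) / (10) = -0.647
Iteration 3:
  x_1 = (12 - (-2)·1.078 - (4)·-0.647) / (10) = 1.674
  x_2 = (9 - (4)·1.507 - (-1)·-0.647) / (9) = 0.258
  x_3 = (-3 - (-4)·1.507 - (2)·1.078) / (10) = 0.087

0.087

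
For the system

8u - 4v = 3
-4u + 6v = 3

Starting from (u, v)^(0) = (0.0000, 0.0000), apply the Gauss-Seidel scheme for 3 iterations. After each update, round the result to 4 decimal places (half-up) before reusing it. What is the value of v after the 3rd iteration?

Iteration 1:
  u = (3 - (-4)·0.0000) / (8) = 0.3750
  v = (3 - (-4)·0.3750) / (6) = 0.7500
Iteration 2:
  u = (3 - (-4)·0.7500) / (8) = 0.7500
  v = (3 - (-4)·0.7500) / (6) = 1.0000
Iteration 3:
  u = (3 - (-4)·1.0000) / (8) = 0.8750
  v = (3 - (-4)·0.8750) / (6) = 1.0833

1.0833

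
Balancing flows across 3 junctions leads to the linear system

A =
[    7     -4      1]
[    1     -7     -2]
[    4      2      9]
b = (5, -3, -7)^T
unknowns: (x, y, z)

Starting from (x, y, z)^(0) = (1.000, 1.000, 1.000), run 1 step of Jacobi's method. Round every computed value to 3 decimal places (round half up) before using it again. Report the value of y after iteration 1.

0.286

Iteration 1:
  x = (5 - (-4)·1.000 - (1)·1.000) / (7) = 1.143
  y = (-3 - (1)·1.000 - (-2)·1.000) / (-7) = 0.286
  z = (-7 - (4)·1.000 - (2)·1.000) / (9) = -1.444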